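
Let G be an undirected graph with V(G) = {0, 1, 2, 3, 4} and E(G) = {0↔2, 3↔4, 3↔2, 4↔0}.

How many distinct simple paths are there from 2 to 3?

2

2–0–4–3
2–3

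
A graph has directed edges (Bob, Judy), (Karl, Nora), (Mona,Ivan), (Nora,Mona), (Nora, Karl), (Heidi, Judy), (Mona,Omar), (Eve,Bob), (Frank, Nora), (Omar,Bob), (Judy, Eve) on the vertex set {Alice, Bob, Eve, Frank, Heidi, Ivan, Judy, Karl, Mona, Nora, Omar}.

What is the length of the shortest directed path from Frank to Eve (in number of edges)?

6

Distance 0: Frank.
Distance 1: Nora.
Distance 2: Karl, Mona.
Distance 3: Ivan, Omar.
Distance 4: Bob.
Distance 5: Judy.
Distance 6: Eve — contains Eve.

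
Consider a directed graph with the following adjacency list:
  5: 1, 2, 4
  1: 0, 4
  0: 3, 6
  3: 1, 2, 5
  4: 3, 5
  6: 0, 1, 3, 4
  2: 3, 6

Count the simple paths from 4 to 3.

4→3
4→5→1→0→3
4→5→1→0→6→3
4→5→2→3
4→5→2→6→0→3
4→5→2→6→1→0→3
4→5→2→6→3

7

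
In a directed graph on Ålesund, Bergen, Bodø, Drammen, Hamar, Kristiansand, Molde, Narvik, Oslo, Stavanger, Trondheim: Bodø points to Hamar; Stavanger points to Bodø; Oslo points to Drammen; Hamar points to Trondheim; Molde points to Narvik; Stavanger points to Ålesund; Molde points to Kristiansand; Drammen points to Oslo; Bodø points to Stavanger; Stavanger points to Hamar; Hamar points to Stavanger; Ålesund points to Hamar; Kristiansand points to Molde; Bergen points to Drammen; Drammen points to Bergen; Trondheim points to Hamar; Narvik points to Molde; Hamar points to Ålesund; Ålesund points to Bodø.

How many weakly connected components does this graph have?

3

From Ålesund: component {Ålesund, Bodø, Hamar, Stavanger, Trondheim}.
From Bergen: component {Bergen, Drammen, Oslo}.
From Kristiansand: component {Kristiansand, Molde, Narvik}.
That's 3 components.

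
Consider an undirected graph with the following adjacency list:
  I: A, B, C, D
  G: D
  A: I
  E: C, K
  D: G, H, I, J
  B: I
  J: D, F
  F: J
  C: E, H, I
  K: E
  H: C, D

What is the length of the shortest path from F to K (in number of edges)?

6

Distance 0: F.
Distance 1: J.
Distance 2: D.
Distance 3: G, H, I.
Distance 4: A, B, C.
Distance 5: E.
Distance 6: K — contains K.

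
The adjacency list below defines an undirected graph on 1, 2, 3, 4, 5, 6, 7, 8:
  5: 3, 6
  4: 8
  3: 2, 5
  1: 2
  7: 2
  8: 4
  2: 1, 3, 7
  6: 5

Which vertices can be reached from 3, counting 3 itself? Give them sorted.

1, 2, 3, 5, 6, 7

Start at 3.
Its neighbours: 2, 5.
Then their neighbours: 1, 6, 7.
Nothing further is reachable.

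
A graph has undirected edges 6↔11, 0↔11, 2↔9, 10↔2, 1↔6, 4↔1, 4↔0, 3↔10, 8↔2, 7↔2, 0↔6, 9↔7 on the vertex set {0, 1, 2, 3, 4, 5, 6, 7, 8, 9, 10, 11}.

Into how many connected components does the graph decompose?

3

From 0: component {0, 1, 4, 6, 11}.
From 2: component {2, 3, 7, 8, 9, 10}.
From 5: component {5}.
That's 3 components.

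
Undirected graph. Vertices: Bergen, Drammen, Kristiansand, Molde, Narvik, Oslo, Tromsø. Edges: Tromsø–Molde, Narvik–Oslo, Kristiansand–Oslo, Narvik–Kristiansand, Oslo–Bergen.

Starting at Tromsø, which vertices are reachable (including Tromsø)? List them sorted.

Molde, Tromsø

Start at Tromsø.
Its neighbours: Molde.
Nothing further is reachable.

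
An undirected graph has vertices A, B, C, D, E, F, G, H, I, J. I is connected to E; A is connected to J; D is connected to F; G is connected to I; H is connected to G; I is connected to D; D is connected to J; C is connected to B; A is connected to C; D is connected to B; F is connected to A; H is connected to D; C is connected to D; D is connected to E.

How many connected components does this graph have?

1

From A: component {A, B, C, D, E, F, G, H, I, J}.
That's 1 component.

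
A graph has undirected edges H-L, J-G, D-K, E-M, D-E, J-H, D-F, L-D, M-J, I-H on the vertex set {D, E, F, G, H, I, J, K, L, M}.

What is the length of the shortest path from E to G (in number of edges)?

Distance 0: E.
Distance 1: D, M.
Distance 2: F, J, K, L.
Distance 3: G, H — contains G.

3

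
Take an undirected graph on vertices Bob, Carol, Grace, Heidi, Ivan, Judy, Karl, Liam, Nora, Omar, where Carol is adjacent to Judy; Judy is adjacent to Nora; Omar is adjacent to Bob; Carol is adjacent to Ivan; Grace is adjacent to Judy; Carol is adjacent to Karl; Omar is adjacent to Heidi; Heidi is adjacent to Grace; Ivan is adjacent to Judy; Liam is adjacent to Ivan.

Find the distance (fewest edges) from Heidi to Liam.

Distance 0: Heidi.
Distance 1: Grace, Omar.
Distance 2: Bob, Judy.
Distance 3: Carol, Ivan, Nora.
Distance 4: Karl, Liam — contains Liam.

4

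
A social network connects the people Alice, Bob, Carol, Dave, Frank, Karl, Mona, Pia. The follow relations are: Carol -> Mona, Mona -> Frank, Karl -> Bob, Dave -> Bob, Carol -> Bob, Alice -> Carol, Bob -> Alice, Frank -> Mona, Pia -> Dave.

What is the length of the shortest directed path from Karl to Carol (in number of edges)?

Distance 0: Karl.
Distance 1: Bob.
Distance 2: Alice.
Distance 3: Carol — contains Carol.

3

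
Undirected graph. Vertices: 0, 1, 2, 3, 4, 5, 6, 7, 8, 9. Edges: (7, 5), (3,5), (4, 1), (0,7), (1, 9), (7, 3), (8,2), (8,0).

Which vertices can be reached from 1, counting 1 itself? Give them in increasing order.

Start at 1.
Its neighbours: 4, 9.
Nothing further is reachable.

1, 4, 9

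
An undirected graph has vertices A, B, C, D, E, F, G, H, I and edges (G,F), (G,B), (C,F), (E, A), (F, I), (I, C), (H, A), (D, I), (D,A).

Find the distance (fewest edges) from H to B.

6

Distance 0: H.
Distance 1: A.
Distance 2: D, E.
Distance 3: I.
Distance 4: C, F.
Distance 5: G.
Distance 6: B — contains B.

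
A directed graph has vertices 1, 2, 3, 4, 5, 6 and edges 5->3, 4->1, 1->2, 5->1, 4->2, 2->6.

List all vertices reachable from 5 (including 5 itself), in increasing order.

Start at 5.
Its neighbours: 1, 3.
Then their neighbours: 2.
Then next layer: 6.
Nothing further is reachable.

1, 2, 3, 5, 6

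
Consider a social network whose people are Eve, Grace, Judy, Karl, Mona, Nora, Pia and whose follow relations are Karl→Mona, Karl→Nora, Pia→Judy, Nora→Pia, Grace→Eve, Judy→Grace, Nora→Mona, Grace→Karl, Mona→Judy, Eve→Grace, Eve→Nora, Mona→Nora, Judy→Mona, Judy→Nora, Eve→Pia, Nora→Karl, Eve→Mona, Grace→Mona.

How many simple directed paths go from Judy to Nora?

7

Judy→Grace→Eve→Mona→Nora
Judy→Grace→Eve→Nora
Judy→Grace→Karl→Mona→Nora
Judy→Grace→Karl→Nora
Judy→Grace→Mona→Nora
Judy→Mona→Nora
Judy→Nora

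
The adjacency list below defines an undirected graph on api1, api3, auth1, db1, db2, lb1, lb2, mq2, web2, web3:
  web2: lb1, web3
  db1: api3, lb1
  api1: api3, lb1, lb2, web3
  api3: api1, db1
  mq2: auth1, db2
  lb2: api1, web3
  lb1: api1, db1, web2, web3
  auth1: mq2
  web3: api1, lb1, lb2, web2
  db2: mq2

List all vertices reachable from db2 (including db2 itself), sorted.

Start at db2.
Its neighbours: mq2.
Then their neighbours: auth1.
Nothing further is reachable.

auth1, db2, mq2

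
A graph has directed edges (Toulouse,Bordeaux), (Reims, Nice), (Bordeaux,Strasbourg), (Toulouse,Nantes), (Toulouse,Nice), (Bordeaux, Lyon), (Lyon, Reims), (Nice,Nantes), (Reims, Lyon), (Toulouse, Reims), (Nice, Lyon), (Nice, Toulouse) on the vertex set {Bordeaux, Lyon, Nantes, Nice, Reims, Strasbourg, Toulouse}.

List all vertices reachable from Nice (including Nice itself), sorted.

Start at Nice.
Its neighbours: Lyon, Nantes, Toulouse.
Then their neighbours: Bordeaux, Reims.
Then next layer: Strasbourg.
Every vertex is now reached.

Bordeaux, Lyon, Nantes, Nice, Reims, Strasbourg, Toulouse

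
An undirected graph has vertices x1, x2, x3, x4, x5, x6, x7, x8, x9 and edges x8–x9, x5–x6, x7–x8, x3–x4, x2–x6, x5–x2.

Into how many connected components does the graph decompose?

From x1: component {x1}.
From x2: component {x2, x5, x6}.
From x3: component {x3, x4}.
From x7: component {x7, x8, x9}.
That's 4 components.

4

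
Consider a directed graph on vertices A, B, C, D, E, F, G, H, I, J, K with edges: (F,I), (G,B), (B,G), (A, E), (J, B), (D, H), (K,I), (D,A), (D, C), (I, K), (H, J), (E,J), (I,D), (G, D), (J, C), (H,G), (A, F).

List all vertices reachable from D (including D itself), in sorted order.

A, B, C, D, E, F, G, H, I, J, K

Start at D.
Its neighbours: A, C, H.
Then their neighbours: E, F, G, J.
Then next layer: B, I.
Then next layer: K.
Every vertex is now reached.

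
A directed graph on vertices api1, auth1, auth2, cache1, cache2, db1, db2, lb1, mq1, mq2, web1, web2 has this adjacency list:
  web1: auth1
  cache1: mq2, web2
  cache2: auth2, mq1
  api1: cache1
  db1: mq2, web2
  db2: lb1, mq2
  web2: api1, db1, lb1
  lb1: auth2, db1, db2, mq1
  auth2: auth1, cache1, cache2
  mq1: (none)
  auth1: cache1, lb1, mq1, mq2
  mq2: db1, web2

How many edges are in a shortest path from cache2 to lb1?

Distance 0: cache2.
Distance 1: auth2, mq1.
Distance 2: auth1, cache1.
Distance 3: lb1, mq2, web2 — contains lb1.

3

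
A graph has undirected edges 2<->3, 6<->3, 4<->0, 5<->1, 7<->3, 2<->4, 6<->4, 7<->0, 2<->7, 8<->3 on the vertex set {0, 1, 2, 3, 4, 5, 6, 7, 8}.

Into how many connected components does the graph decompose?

From 0: component {0, 2, 3, 4, 6, 7, 8}.
From 1: component {1, 5}.
That's 2 components.

2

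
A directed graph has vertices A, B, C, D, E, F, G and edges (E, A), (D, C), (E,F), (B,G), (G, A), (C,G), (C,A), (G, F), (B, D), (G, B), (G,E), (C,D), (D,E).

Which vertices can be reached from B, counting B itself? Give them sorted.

A, B, C, D, E, F, G

Start at B.
Its neighbours: D, G.
Then their neighbours: A, C, E, F.
Every vertex is now reached.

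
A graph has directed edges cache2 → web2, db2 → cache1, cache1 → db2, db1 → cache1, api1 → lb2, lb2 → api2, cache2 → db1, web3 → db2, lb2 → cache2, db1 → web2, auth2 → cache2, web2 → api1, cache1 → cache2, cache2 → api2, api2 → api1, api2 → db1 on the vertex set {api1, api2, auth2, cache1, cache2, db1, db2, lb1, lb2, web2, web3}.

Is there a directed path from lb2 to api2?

Yes

Explore from lb2.
Distance 1: reach api2, cache2.
Found api2.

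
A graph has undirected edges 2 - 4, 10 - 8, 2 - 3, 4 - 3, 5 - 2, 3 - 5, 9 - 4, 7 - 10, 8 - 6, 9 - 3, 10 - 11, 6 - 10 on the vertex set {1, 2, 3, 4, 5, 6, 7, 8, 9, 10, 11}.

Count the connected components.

3

From 1: component {1}.
From 2: component {2, 3, 4, 5, 9}.
From 6: component {6, 7, 8, 10, 11}.
That's 3 components.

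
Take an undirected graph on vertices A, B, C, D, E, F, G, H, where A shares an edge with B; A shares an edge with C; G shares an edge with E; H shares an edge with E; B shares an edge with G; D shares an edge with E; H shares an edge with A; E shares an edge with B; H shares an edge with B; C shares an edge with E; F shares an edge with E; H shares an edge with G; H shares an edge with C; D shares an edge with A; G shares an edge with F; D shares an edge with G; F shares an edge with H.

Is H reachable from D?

Explore from D.
Distance 1: reach A, E, G.
Distance 2: reach B, C, F, H.
Found H.

Yes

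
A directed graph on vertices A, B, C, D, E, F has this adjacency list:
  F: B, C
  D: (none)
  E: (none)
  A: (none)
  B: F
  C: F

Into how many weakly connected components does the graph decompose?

From A: component {A}.
From B: component {B, C, F}.
From D: component {D}.
From E: component {E}.
That's 4 components.

4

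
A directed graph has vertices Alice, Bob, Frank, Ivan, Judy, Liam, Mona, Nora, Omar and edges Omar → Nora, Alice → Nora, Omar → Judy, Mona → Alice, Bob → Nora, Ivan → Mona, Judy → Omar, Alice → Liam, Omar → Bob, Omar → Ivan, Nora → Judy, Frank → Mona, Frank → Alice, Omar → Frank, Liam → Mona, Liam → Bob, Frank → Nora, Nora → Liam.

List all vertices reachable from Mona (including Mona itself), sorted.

Start at Mona.
Its neighbours: Alice.
Then their neighbours: Liam, Nora.
Then next layer: Bob, Judy.
Then next layer: Omar.
Then next layer: Frank, Ivan.
Every vertex is now reached.

Alice, Bob, Frank, Ivan, Judy, Liam, Mona, Nora, Omar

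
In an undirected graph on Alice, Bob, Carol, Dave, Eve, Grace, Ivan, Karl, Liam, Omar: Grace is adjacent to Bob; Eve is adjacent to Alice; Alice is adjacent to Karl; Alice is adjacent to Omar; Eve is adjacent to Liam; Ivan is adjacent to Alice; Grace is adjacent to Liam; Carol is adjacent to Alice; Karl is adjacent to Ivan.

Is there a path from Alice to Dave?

No

Explore from Alice.
Distance 1: reach Carol, Eve, Ivan, Karl, Omar.
Distance 2: reach Liam.
Distance 3: reach Grace.
Distance 4: reach Bob.
The search is exhausted without reaching Dave; it lies in a different component.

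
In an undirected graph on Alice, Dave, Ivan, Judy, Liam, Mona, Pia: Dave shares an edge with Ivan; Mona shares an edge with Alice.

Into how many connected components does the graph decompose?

From Alice: component {Alice, Mona}.
From Dave: component {Dave, Ivan}.
From Judy: component {Judy}.
From Liam: component {Liam}.
From Pia: component {Pia}.
That's 5 components.

5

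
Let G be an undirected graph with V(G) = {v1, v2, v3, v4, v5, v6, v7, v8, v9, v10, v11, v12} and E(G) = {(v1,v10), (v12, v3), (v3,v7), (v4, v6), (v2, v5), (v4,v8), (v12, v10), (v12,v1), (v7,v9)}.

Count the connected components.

From v1: component {v1, v3, v7, v9, v10, v12}.
From v2: component {v2, v5}.
From v4: component {v4, v6, v8}.
From v11: component {v11}.
That's 4 components.

4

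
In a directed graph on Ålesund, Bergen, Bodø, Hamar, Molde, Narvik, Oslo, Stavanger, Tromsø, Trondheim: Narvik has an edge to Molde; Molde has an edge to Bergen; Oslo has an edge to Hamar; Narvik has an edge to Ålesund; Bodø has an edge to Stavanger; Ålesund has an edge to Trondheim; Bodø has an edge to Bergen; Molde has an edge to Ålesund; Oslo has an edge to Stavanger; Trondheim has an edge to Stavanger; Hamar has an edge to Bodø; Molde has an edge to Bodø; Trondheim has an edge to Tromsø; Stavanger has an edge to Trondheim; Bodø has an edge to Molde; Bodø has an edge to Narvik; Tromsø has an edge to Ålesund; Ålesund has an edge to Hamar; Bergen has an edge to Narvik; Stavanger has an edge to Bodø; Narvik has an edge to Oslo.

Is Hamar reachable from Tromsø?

Yes

Explore from Tromsø.
Distance 1: reach Ålesund.
Distance 2: reach Hamar, Trondheim.
Found Hamar.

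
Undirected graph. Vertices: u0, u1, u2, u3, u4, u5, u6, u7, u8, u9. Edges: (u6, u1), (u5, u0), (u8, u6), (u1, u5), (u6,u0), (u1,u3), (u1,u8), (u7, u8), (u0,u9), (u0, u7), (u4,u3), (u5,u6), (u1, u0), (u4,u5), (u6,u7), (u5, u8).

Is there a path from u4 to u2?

Explore from u4.
Distance 1: reach u3, u5.
Distance 2: reach u0, u1, u6, u8.
Distance 3: reach u7, u9.
The search is exhausted without reaching u2; it lies in a different component.

No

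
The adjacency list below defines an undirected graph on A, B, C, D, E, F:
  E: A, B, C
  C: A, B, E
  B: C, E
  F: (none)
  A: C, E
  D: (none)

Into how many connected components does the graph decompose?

3

From A: component {A, B, C, E}.
From D: component {D}.
From F: component {F}.
That's 3 components.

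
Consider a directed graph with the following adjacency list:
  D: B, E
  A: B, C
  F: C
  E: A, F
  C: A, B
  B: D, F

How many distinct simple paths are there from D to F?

D→B→F
D→E→A→B→F
D→E→A→C→B→F
D→E→F

4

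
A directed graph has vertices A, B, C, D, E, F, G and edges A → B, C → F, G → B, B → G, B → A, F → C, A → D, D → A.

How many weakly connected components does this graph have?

From A: component {A, B, D, G}.
From C: component {C, F}.
From E: component {E}.
That's 3 components.

3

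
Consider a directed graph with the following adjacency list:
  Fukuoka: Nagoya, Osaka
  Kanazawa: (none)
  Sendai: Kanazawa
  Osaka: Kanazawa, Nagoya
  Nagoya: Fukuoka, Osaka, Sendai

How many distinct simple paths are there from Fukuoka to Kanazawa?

Fukuoka→Nagoya→Osaka→Kanazawa
Fukuoka→Nagoya→Sendai→Kanazawa
Fukuoka→Osaka→Kanazawa
Fukuoka→Osaka→Nagoya→Sendai→Kanazawa

4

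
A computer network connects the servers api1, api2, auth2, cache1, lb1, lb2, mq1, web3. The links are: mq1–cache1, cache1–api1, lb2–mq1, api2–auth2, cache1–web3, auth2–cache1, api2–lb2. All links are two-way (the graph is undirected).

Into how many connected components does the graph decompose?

From api1: component {api1, api2, auth2, cache1, lb2, mq1, web3}.
From lb1: component {lb1}.
That's 2 components.

2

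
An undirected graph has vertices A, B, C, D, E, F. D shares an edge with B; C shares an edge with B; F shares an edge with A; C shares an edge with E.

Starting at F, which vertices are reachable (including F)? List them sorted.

A, F

Start at F.
Its neighbours: A.
Nothing further is reachable.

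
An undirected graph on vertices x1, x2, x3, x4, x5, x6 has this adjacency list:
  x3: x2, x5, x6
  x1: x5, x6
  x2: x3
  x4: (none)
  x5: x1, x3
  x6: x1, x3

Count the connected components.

From x1: component {x1, x2, x3, x5, x6}.
From x4: component {x4}.
That's 2 components.

2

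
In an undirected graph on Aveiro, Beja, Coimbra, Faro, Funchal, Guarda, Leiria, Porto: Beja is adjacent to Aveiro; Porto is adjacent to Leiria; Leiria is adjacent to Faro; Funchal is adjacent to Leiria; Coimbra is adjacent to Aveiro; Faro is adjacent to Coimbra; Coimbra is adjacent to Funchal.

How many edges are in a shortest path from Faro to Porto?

2

Distance 0: Faro.
Distance 1: Coimbra, Leiria.
Distance 2: Aveiro, Funchal, Porto — contains Porto.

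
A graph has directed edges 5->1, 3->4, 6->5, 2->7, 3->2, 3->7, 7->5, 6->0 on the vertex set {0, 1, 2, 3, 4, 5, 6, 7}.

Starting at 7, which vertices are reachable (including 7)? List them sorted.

Start at 7.
Its neighbours: 5.
Then their neighbours: 1.
Nothing further is reachable.

1, 5, 7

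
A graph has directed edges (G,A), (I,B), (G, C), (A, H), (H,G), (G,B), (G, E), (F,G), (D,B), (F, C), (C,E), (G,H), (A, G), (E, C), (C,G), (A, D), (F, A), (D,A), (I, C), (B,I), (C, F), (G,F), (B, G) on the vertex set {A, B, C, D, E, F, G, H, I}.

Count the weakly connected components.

1

From A: component {A, B, C, D, E, F, G, H, I}.
That's 1 component.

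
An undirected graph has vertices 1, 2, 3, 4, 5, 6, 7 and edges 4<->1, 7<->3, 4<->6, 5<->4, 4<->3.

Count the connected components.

2

From 1: component {1, 3, 4, 5, 6, 7}.
From 2: component {2}.
That's 2 components.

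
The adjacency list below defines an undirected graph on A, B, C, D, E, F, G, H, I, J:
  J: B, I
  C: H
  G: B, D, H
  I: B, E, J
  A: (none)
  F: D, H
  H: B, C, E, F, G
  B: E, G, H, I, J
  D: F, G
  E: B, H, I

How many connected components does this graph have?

2

From A: component {A}.
From B: component {B, C, D, E, F, G, H, I, J}.
That's 2 components.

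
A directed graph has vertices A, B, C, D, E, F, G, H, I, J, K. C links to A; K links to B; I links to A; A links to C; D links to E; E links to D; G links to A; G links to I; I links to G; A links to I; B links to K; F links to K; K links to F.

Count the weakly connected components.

5

From A: component {A, C, G, I}.
From B: component {B, F, K}.
From D: component {D, E}.
From H: component {H}.
From J: component {J}.
That's 5 components.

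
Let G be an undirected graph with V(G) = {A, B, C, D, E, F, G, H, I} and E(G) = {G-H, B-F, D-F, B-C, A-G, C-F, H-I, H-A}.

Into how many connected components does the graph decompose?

3

From A: component {A, G, H, I}.
From B: component {B, C, D, F}.
From E: component {E}.
That's 3 components.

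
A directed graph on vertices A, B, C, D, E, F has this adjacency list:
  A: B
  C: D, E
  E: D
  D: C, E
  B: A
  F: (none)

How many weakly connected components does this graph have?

From A: component {A, B}.
From C: component {C, D, E}.
From F: component {F}.
That's 3 components.

3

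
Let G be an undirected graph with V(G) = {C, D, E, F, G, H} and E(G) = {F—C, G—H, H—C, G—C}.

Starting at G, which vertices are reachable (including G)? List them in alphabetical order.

Start at G.
Its neighbours: C, H.
Then their neighbours: F.
Nothing further is reachable.

C, F, G, H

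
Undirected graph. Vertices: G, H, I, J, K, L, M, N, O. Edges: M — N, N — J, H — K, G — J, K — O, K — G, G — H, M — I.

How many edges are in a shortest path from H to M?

Distance 0: H.
Distance 1: G, K.
Distance 2: J, O.
Distance 3: N.
Distance 4: M — contains M.

4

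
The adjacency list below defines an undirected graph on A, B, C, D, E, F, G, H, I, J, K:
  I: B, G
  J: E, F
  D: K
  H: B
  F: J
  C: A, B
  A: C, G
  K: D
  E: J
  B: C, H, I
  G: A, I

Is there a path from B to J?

Explore from B.
Distance 1: reach C, H, I.
Distance 2: reach A, G.
The search is exhausted without reaching J; it lies in a different component.

No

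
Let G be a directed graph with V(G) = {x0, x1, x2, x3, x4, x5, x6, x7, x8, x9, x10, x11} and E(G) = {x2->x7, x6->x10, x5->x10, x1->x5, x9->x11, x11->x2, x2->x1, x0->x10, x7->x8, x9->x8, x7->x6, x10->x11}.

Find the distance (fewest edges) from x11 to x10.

Distance 0: x11.
Distance 1: x2.
Distance 2: x1, x7.
Distance 3: x5, x6, x8.
Distance 4: x10 — contains x10.

4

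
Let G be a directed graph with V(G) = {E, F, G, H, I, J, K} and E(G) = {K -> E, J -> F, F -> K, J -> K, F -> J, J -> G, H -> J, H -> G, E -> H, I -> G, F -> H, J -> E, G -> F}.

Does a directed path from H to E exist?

Explore from H.
Distance 1: reach G, J.
Distance 2: reach E, F, K.
Found E.

Yes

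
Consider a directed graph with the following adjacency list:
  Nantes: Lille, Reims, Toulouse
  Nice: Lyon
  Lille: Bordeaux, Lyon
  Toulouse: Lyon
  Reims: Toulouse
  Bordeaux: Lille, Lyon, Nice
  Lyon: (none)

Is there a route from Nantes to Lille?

Explore from Nantes.
Distance 1: reach Lille, Reims, Toulouse.
Found Lille.

Yes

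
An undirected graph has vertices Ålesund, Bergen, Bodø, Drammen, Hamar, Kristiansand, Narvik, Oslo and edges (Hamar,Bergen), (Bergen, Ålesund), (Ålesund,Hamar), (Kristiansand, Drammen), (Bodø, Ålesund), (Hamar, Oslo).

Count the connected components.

From Ålesund: component {Ålesund, Bergen, Bodø, Hamar, Oslo}.
From Drammen: component {Drammen, Kristiansand}.
From Narvik: component {Narvik}.
That's 3 components.

3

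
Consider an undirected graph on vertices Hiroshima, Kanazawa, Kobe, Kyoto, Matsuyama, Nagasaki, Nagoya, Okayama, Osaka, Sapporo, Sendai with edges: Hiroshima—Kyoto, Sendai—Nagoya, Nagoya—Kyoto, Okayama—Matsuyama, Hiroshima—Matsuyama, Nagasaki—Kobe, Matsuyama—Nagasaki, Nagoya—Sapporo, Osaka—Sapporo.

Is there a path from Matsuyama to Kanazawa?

Explore from Matsuyama.
Distance 1: reach Hiroshima, Nagasaki, Okayama.
Distance 2: reach Kobe, Kyoto.
Distance 3: reach Nagoya.
Distance 4: reach Sapporo, Sendai.
Distance 5: reach Osaka.
The search is exhausted without reaching Kanazawa; it lies in a different component.

No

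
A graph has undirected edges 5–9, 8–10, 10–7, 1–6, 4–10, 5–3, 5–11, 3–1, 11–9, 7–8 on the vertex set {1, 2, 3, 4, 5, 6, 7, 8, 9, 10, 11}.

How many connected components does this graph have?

From 1: component {1, 3, 5, 6, 9, 11}.
From 2: component {2}.
From 4: component {4, 7, 8, 10}.
That's 3 components.

3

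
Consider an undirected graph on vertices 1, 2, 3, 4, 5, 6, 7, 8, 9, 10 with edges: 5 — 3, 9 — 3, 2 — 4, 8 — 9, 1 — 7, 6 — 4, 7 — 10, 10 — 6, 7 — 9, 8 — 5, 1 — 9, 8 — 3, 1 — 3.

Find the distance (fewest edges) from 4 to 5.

Distance 0: 4.
Distance 1: 2, 6.
Distance 2: 10.
Distance 3: 7.
Distance 4: 1, 9.
Distance 5: 3, 8.
Distance 6: 5 — contains 5.

6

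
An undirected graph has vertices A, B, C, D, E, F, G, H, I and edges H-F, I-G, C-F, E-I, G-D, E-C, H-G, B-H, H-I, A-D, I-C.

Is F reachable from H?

Yes

Explore from H.
Distance 1: reach B, F, G, I.
Found F.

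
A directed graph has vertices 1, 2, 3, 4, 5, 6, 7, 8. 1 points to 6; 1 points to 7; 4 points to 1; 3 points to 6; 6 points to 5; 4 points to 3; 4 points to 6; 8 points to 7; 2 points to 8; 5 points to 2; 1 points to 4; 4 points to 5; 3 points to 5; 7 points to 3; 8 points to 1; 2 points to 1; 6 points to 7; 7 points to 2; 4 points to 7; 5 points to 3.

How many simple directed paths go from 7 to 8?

3

7→2→8
7→3→5→2→8
7→3→6→5→2→8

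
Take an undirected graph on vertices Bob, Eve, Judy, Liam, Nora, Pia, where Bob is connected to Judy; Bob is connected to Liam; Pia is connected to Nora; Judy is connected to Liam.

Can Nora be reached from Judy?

Explore from Judy.
Distance 1: reach Bob, Liam.
The search is exhausted without reaching Nora; it lies in a different component.

No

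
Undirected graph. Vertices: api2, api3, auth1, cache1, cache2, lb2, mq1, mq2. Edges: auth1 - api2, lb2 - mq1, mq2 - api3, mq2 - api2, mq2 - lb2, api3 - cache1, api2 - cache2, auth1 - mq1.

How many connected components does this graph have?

From api2: component {api2, api3, auth1, cache1, cache2, lb2, mq1, mq2}.
That's 1 component.

1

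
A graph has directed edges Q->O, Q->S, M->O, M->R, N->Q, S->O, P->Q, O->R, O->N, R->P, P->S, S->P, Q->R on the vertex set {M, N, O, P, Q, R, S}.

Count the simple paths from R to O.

R→P→Q→O
R→P→Q→S→O
R→P→S→O

3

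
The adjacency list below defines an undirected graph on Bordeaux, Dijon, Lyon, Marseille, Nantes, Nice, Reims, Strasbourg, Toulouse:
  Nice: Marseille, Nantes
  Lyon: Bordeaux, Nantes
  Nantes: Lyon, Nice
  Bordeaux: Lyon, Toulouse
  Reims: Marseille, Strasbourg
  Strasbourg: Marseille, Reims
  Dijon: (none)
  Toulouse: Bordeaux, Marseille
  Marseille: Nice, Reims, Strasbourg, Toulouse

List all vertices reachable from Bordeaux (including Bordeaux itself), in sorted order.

Start at Bordeaux.
Its neighbours: Lyon, Toulouse.
Then their neighbours: Marseille, Nantes.
Then next layer: Nice, Reims, Strasbourg.
Nothing further is reachable.

Bordeaux, Lyon, Marseille, Nantes, Nice, Reims, Strasbourg, Toulouse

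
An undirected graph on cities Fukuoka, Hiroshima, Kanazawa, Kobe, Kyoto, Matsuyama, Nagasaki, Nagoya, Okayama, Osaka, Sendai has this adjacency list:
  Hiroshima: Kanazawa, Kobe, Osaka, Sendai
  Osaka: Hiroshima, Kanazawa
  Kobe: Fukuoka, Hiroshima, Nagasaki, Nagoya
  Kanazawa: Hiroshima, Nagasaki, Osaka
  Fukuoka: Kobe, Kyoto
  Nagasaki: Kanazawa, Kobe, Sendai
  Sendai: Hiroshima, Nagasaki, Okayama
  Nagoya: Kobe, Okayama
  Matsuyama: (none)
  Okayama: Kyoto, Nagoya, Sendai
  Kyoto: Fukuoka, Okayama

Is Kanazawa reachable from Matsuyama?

Matsuyama has no edges, so nothing is reachable from it.

No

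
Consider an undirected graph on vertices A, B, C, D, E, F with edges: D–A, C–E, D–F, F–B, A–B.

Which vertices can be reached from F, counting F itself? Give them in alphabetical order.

A, B, D, F

Start at F.
Its neighbours: B, D.
Then their neighbours: A.
Nothing further is reachable.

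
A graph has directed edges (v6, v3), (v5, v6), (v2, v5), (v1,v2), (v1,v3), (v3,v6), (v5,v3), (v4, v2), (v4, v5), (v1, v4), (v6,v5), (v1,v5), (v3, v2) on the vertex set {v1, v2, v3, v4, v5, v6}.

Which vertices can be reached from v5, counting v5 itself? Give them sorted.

Start at v5.
Its neighbours: v3, v6.
Then their neighbours: v2.
Nothing further is reachable.

v2, v3, v5, v6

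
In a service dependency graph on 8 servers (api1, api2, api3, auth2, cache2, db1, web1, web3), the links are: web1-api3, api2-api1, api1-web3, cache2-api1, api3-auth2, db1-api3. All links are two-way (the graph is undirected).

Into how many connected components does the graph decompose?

2

From api1: component {api1, api2, cache2, web3}.
From api3: component {api3, auth2, db1, web1}.
That's 2 components.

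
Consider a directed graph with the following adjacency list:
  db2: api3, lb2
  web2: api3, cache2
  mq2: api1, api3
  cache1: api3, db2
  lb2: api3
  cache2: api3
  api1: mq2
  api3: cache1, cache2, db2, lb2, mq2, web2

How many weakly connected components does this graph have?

From api1: component {api1, api3, cache1, cache2, db2, lb2, mq2, web2}.
That's 1 component.

1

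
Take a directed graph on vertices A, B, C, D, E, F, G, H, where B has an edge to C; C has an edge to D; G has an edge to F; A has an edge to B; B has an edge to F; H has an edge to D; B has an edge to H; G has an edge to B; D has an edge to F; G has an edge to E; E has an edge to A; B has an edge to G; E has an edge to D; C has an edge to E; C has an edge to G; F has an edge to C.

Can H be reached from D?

Explore from D.
Distance 1: reach F.
Distance 2: reach C.
Distance 3: reach E, G.
Distance 4: reach A, B.
Distance 5: reach H.
Found H.

Yes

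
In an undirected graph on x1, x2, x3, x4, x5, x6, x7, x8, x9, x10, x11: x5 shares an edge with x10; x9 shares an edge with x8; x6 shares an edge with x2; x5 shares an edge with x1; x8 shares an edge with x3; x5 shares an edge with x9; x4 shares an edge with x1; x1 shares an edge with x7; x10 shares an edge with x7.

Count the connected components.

From x1: component {x1, x3, x4, x5, x7, x8, x9, x10}.
From x2: component {x2, x6}.
From x11: component {x11}.
That's 3 components.

3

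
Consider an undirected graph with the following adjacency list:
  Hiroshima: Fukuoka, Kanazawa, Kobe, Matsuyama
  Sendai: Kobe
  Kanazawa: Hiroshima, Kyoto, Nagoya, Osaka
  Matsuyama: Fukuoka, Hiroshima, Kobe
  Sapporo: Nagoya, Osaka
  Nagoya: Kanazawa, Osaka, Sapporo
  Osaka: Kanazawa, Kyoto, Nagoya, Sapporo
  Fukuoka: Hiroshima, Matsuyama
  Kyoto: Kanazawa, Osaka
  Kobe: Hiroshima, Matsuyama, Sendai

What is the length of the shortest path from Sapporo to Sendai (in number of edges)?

5

Distance 0: Sapporo.
Distance 1: Nagoya, Osaka.
Distance 2: Kanazawa, Kyoto.
Distance 3: Hiroshima.
Distance 4: Fukuoka, Kobe, Matsuyama.
Distance 5: Sendai — contains Sendai.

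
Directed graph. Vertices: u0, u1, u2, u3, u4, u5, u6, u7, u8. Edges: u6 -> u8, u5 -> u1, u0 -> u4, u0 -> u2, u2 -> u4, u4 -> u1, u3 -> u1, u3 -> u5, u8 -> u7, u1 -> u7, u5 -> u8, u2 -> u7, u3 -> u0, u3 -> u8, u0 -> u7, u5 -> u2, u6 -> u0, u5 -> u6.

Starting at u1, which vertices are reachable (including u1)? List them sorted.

u1, u7

Start at u1.
Its neighbours: u7.
Nothing further is reachable.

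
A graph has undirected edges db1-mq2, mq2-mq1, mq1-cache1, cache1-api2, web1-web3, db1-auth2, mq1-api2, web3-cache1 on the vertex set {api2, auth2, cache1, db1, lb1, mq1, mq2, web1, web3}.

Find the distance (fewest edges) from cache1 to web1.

2

Distance 0: cache1.
Distance 1: api2, mq1, web3.
Distance 2: mq2, web1 — contains web1.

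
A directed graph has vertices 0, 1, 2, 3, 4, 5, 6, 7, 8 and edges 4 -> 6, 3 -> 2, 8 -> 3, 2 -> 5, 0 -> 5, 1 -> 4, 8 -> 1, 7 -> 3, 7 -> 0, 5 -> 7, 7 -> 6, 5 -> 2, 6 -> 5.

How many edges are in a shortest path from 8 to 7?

Distance 0: 8.
Distance 1: 1, 3.
Distance 2: 2, 4.
Distance 3: 5, 6.
Distance 4: 7 — contains 7.

4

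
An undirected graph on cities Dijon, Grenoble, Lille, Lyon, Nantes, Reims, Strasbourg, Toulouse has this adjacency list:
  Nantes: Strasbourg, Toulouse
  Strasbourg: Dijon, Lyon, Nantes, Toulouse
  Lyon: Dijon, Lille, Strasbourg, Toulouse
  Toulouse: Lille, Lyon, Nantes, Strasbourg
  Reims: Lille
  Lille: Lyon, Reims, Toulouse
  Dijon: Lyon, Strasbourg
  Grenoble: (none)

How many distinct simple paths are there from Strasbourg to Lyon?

Strasbourg–Dijon–Lyon
Strasbourg–Lyon
Strasbourg–Nantes–Toulouse–Lille–Lyon
Strasbourg–Nantes–Toulouse–Lyon
Strasbourg–Toulouse–Lille–Lyon
Strasbourg–Toulouse–Lyon

6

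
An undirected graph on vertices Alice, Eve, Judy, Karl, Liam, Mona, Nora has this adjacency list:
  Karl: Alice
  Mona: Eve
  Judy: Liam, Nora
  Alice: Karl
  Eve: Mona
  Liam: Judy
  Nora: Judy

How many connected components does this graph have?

From Alice: component {Alice, Karl}.
From Eve: component {Eve, Mona}.
From Judy: component {Judy, Liam, Nora}.
That's 3 components.

3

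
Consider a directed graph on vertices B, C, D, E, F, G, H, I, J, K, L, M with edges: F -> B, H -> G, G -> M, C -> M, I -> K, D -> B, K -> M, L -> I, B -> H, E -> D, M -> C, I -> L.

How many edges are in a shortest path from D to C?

Distance 0: D.
Distance 1: B.
Distance 2: H.
Distance 3: G.
Distance 4: M.
Distance 5: C — contains C.

5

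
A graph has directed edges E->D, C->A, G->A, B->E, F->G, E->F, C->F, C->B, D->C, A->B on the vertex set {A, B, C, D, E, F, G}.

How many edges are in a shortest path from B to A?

4

Distance 0: B.
Distance 1: E.
Distance 2: D, F.
Distance 3: C, G.
Distance 4: A — contains A.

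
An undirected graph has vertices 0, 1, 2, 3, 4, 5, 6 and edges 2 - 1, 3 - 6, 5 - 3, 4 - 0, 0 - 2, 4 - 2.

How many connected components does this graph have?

2

From 0: component {0, 1, 2, 4}.
From 3: component {3, 5, 6}.
That's 2 components.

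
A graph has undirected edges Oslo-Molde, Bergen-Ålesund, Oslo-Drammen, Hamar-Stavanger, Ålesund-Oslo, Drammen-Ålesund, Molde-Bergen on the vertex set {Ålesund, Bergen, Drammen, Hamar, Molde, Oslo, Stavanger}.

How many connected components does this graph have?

From Ålesund: component {Ålesund, Bergen, Drammen, Molde, Oslo}.
From Hamar: component {Hamar, Stavanger}.
That's 2 components.

2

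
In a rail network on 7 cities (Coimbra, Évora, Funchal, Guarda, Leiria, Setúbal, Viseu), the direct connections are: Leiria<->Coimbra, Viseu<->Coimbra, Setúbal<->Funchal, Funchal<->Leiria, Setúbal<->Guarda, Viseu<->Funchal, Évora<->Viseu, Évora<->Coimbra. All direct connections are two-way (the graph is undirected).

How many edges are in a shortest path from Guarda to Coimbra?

Distance 0: Guarda.
Distance 1: Setúbal.
Distance 2: Funchal.
Distance 3: Leiria, Viseu.
Distance 4: Coimbra, Évora — contains Coimbra.

4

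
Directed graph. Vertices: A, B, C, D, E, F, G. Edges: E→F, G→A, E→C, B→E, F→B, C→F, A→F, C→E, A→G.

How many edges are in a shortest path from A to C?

Distance 0: A.
Distance 1: F, G.
Distance 2: B.
Distance 3: E.
Distance 4: C — contains C.

4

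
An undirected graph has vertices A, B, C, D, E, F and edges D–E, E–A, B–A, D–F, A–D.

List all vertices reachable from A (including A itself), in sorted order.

A, B, D, E, F

Start at A.
Its neighbours: B, D, E.
Then their neighbours: F.
Nothing further is reachable.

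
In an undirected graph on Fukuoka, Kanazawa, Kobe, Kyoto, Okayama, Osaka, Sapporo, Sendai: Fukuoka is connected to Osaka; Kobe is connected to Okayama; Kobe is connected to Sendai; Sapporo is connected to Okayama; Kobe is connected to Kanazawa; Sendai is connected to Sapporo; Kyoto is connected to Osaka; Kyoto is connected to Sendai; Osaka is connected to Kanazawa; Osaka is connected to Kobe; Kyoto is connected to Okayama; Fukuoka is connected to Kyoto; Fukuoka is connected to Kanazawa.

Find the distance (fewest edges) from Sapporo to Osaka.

Distance 0: Sapporo.
Distance 1: Okayama, Sendai.
Distance 2: Kobe, Kyoto.
Distance 3: Fukuoka, Kanazawa, Osaka — contains Osaka.

3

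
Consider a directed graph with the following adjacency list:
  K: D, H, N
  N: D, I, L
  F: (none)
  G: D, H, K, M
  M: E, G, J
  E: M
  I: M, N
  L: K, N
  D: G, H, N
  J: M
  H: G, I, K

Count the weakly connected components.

From D: component {D, E, G, H, I, J, K, L, M, N}.
From F: component {F}.
That's 2 components.

2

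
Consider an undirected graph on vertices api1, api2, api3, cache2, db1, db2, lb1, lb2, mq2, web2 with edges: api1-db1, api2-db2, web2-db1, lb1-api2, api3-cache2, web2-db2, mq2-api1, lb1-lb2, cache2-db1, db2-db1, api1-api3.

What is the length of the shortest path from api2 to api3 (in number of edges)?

Distance 0: api2.
Distance 1: db2, lb1.
Distance 2: db1, lb2, web2.
Distance 3: api1, cache2.
Distance 4: api3, mq2 — contains api3.

4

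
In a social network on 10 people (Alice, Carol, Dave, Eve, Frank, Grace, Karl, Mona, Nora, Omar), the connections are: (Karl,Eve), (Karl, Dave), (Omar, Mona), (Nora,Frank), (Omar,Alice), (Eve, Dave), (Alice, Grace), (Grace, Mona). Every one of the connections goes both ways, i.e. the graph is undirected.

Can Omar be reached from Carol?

Carol has no edges, so nothing is reachable from it.

No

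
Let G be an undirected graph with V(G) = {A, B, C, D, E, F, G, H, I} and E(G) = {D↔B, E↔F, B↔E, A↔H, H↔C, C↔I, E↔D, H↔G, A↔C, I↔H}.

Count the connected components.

2

From A: component {A, C, G, H, I}.
From B: component {B, D, E, F}.
That's 2 components.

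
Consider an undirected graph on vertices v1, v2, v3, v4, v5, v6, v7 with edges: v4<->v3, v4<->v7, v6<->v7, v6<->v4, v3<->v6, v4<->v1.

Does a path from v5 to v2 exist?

v5 has no edges, so nothing is reachable from it.

No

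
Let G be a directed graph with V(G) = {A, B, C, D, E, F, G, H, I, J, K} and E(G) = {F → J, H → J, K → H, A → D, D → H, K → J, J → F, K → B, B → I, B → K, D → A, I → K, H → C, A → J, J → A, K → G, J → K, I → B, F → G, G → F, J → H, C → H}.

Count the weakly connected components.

From A: component {A, B, C, D, F, G, H, I, J, K}.
From E: component {E}.
That's 2 components.

2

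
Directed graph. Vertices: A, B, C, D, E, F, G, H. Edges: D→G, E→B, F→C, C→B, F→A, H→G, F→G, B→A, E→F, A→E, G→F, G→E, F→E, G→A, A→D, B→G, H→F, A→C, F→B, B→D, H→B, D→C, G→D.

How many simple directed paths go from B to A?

B→A
B→D→G→A
B→D→G→E→F→A
B→D→G→F→A
B→G→A
B→G→E→F→A
B→G→F→A

7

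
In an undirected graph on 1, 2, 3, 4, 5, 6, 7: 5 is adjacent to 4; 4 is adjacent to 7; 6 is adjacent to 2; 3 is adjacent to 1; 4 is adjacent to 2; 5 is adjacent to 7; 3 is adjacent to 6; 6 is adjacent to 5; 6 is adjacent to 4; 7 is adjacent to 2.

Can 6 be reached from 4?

Yes

Explore from 4.
Distance 1: reach 2, 5, 6, 7.
Found 6.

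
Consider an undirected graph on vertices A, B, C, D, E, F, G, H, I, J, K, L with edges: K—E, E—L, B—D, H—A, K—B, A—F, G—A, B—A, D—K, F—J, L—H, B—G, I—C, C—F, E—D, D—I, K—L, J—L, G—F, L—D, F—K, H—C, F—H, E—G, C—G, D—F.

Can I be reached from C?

Yes

Explore from C.
Distance 1: reach F, G, H, I.
Found I.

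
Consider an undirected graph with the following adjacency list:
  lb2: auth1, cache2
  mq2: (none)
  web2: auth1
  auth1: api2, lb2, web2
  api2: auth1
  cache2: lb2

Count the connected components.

From api2: component {api2, auth1, cache2, lb2, web2}.
From mq2: component {mq2}.
That's 2 components.

2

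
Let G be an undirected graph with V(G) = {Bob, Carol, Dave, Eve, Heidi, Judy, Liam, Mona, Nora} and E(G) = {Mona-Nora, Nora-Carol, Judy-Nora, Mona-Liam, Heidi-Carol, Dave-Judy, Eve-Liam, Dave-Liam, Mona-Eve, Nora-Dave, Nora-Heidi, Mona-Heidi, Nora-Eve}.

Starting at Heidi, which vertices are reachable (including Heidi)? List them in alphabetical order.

Start at Heidi.
Its neighbours: Carol, Mona, Nora.
Then their neighbours: Dave, Eve, Judy, Liam.
Nothing further is reachable.

Carol, Dave, Eve, Heidi, Judy, Liam, Mona, Nora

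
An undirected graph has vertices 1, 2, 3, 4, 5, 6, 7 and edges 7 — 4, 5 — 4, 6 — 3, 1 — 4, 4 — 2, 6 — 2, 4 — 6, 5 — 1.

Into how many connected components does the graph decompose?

From 1: component {1, 2, 3, 4, 5, 6, 7}.
That's 1 component.

1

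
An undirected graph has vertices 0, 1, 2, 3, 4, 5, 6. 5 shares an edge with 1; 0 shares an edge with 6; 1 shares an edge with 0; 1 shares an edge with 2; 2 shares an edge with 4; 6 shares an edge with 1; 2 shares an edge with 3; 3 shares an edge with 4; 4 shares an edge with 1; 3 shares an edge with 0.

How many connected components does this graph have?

From 0: component {0, 1, 2, 3, 4, 5, 6}.
That's 1 component.

1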